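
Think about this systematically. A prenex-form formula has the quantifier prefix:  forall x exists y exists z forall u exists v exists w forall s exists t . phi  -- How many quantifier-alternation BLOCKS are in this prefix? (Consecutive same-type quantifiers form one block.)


Quantifier-type sequence: A E E A E E A E  (A=forall, E=exists)
Group into maximal same-type runs:
  Ax1 | Ex2 | Ax1 | Ex2 | Ax1 | Ex1
Number of blocks = 6

6


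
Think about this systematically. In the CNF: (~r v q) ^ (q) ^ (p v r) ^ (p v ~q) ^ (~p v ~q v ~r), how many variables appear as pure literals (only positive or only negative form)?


Check each variable for pure literal status:
p: mixed (not pure)
q: mixed (not pure)
r: mixed (not pure)
Pure literal count = 0

0


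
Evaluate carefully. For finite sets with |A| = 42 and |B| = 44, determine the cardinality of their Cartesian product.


The Cartesian product A x B contains all ordered pairs (a, b).
|A x B| = |A| * |B| = 42 * 44 = 1848

1848


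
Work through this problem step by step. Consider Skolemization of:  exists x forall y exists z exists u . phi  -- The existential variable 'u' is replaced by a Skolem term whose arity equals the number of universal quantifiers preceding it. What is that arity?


Quantifier prefix: exists x forall y exists z exists u
'u' is existentially quantified at position 4.
Universal variables preceding it: y
Skolem function arity = 1

1


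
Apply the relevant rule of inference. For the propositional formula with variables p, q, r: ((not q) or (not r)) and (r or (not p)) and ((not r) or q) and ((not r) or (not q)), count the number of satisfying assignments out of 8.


Evaluate all 8 assignments for p, q, r:
p=0, q=0, r=0: 1
p=0, q=0, r=1: 0
p=0, q=1, r=0: 1
p=0, q=1, r=1: 0
p=1, q=0, r=0: 0
p=1, q=0, r=1: 0
p=1, q=1, r=0: 0
p=1, q=1, r=1: 0
Satisfying count = 2

2


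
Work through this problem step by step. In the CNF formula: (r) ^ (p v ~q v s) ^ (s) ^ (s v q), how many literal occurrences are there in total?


Counting literals in each clause:
Clause 1: 1 literal(s)
Clause 2: 3 literal(s)
Clause 3: 1 literal(s)
Clause 4: 2 literal(s)
Total = 7

7


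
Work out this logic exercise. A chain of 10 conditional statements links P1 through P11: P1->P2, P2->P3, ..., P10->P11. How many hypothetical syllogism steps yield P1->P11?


With 10 implications in a chain connecting 11 propositions:
P1->P2, P2->P3, ..., P10->P11
Steps needed = (number of implications) - 1 = 10 - 1 = 9

9


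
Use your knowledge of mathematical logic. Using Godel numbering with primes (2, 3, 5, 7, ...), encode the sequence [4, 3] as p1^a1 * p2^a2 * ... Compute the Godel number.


Encode each element as an exponent of the corresponding prime:
  2^4 = 16
  3^3 = 27
Product = 16 * 27 = 432

432


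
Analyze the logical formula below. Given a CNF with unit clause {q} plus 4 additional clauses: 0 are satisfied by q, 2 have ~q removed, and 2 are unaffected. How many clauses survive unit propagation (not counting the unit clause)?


Satisfied (removed): 0
Shortened (remain): 2
Unchanged (remain): 2
Remaining = 2 + 2 = 4

4


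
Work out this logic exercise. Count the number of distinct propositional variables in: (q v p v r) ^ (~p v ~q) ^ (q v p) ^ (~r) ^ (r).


Identify each variable that appears in the formula.
Variables found: p, q, r
Count = 3

3


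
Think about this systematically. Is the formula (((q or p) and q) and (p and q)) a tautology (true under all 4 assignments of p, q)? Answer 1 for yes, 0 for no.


Check all 4 assignments:
p=0, q=0: 0
p=0, q=1: 0
p=1, q=0: 0
p=1, q=1: 1
Satisfying count = 1/4.
Tautology iff count = 4: no.

0


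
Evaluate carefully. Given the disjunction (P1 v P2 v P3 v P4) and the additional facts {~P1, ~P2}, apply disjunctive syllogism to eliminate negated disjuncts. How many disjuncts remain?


Original disjuncts (4): P1, P2, P3, P4
Negated (eliminate): ~P1, ~P2
Remaining disjuncts: P3, P4
Count = 4 - 2 = 2

2


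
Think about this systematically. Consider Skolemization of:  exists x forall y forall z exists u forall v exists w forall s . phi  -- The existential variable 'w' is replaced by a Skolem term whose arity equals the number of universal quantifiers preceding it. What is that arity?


Quantifier prefix: exists x forall y forall z exists u forall v exists w forall s
'w' is existentially quantified at position 6.
Universal variables preceding it: y, z, v
Skolem function arity = 3

3


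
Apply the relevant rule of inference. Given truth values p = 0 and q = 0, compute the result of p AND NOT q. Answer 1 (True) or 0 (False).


p = 0, q = 0
Operation: p AND NOT q
Evaluate: 0 AND NOT 0 = 0

0


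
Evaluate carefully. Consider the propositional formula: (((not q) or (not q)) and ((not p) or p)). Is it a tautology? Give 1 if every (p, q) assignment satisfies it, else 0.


Check all 4 assignments:
p=0, q=0: 1
p=0, q=1: 0
p=1, q=0: 1
p=1, q=1: 0
Satisfying count = 2/4.
Tautology iff count = 4: no.

0


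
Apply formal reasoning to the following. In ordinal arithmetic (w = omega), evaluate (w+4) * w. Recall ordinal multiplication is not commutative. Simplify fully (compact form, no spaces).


Compute (w+4) * w.
Ordinal * is associative and left-distributive over +, but NOT commutative; for finite n>1, n*w = w but w*n stays w*n.
(w+4) * w = sup{(w+4)*k : k<w} = sup{w*k+4} = w^2 (the +4 tail is absorbed in the limit).
Result = w^2

w^2


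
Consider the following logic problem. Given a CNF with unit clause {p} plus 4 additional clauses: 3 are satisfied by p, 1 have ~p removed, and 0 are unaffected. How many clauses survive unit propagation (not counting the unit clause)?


Satisfied (removed): 3
Shortened (remain): 1
Unchanged (remain): 0
Remaining = 1 + 0 = 1

1


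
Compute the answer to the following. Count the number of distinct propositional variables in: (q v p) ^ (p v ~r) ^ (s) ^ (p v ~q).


Identify each variable that appears in the formula.
Variables found: p, q, r, s
Count = 4

4


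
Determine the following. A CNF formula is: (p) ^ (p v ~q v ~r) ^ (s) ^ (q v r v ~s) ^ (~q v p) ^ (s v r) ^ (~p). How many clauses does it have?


A CNF formula is a conjunction of clauses.
Clauses are separated by ^.
Counting the conjuncts: 7 clauses.

7


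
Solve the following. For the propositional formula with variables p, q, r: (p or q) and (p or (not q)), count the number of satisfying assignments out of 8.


Evaluate all 8 assignments for p, q, r:
p=0, q=0, r=0: 0
p=0, q=0, r=1: 0
p=0, q=1, r=0: 0
p=0, q=1, r=1: 0
p=1, q=0, r=0: 1
p=1, q=0, r=1: 1
p=1, q=1, r=0: 1
p=1, q=1, r=1: 1
Satisfying count = 4

4


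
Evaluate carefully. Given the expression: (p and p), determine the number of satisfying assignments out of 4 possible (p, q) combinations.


Check all 4 assignments:
p=0, q=0: 0
p=0, q=1: 0
p=1, q=0: 1
p=1, q=1: 1
Count of True = 2

2


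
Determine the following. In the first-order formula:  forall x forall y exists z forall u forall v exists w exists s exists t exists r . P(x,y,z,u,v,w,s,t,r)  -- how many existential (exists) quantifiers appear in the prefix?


Quantifier prefix: forall x forall y exists z forall u forall v exists w exists s exists t exists r
Mark each quantifier type:
  U U E U U E E E E
Universal count = 4, Existential count = 5
Asked for existential (exists) quantifiers: 5

5


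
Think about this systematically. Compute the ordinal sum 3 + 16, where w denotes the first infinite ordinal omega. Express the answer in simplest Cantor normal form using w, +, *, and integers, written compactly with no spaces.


Compute 3 + 16.
Ordinal + is associative but NOT commutative; for finite n>0, n + w = w but w + n stays w+n.
Both operands finite; ordinal + agrees with natural +: 3 + 16 = 19.
Result = 19

19


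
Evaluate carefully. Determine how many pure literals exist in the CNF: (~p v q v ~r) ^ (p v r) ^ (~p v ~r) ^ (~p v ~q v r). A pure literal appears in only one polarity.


Check each variable for pure literal status:
p: mixed (not pure)
q: mixed (not pure)
r: mixed (not pure)
Pure literal count = 0

0


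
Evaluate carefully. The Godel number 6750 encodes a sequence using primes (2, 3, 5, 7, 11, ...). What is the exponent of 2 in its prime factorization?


Factorize 6750 by dividing by 2 repeatedly.
Division steps: 2 divides 6750 exactly 1 time(s).
Exponent of 2 = 1

1


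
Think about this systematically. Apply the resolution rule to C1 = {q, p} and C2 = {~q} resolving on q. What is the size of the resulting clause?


Remove q from C1 and ~q from C2.
C1 remainder: {p}
C2 remainder: {}
Union (resolvent): {p}
Resolvent has 1 literal(s).

1


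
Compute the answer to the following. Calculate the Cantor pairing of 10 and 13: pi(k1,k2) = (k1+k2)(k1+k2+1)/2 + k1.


k1 + k2 = 23
(k1+k2)(k1+k2+1)/2 = 23 * 24 / 2 = 276
pi = 276 + 10 = 286

286


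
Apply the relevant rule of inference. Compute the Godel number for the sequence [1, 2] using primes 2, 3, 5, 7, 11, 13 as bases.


Encode each element as an exponent of the corresponding prime:
  2^1 = 2
  3^2 = 9
Product = 2 * 9 = 18

18


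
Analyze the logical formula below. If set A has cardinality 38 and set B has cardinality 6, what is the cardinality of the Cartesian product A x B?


The Cartesian product A x B contains all ordered pairs (a, b).
|A x B| = |A| * |B| = 38 * 6 = 228

228


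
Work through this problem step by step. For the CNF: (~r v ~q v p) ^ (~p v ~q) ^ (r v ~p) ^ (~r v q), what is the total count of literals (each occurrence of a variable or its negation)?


Counting literals in each clause:
Clause 1: 3 literal(s)
Clause 2: 2 literal(s)
Clause 3: 2 literal(s)
Clause 4: 2 literal(s)
Total = 9

9


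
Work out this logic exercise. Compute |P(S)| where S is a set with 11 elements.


The power set of a set with n elements has 2^n elements.
|P(S)| = 2^11 = 2048

2048


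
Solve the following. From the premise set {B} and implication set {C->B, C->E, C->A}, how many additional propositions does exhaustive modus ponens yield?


Initial facts: {B}
Apply modus ponens to closure:
  (no implication fires)
Final known: {B}
New propositions: {(none)}
Count = 0

0


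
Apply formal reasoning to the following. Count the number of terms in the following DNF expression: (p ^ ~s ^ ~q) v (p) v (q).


A DNF formula is a disjunction of terms (conjunctions).
Terms are separated by v.
Counting the disjuncts: 3 terms.

3


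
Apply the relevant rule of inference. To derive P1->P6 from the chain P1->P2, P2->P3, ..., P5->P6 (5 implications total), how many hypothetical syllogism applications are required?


With 5 implications in a chain connecting 6 propositions:
P1->P2, P2->P3, ..., P5->P6
Steps needed = (number of implications) - 1 = 5 - 1 = 4

4


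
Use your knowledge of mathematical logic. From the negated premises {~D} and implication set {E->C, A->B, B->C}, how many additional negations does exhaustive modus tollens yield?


Initial negated facts: {~D}
Apply modus tollens to closure:
  (no implication fires)
Final negated: {~D}
New negations: {(none)}
Count = 0

0


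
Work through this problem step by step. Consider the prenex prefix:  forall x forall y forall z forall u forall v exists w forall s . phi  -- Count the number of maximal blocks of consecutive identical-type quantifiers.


Quantifier-type sequence: A A A A A E A  (A=forall, E=exists)
Group into maximal same-type runs:
  Ax5 | Ex1 | Ax1
Number of blocks = 3

3


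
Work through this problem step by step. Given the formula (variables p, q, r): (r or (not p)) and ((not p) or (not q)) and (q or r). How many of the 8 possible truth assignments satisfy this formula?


Evaluate all 8 assignments for p, q, r:
p=0, q=0, r=0: 0
p=0, q=0, r=1: 1
p=0, q=1, r=0: 1
p=0, q=1, r=1: 1
p=1, q=0, r=0: 0
p=1, q=0, r=1: 1
p=1, q=1, r=0: 0
p=1, q=1, r=1: 0
Satisfying count = 4

4


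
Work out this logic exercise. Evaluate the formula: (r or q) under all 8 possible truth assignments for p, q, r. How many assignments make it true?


Check all 8 assignments:
p=0, q=0, r=0: 0
p=0, q=0, r=1: 1
p=0, q=1, r=0: 1
p=0, q=1, r=1: 1
p=1, q=0, r=0: 0
p=1, q=0, r=1: 1
p=1, q=1, r=0: 1
p=1, q=1, r=1: 1
Count of True = 6

6


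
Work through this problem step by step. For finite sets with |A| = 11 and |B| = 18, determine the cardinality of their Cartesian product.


The Cartesian product A x B contains all ordered pairs (a, b).
|A x B| = |A| * |B| = 11 * 18 = 198

198


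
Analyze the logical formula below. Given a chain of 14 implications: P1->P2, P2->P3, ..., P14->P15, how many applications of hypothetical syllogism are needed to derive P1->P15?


With 14 implications in a chain connecting 15 propositions:
P1->P2, P2->P3, ..., P14->P15
Steps needed = (number of implications) - 1 = 14 - 1 = 13

13


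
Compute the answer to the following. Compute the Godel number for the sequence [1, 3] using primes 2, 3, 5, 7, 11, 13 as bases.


Encode each element as an exponent of the corresponding prime:
  2^1 = 2
  3^3 = 27
Product = 2 * 27 = 54

54


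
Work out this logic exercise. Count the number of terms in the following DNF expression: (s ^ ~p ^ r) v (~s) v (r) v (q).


A DNF formula is a disjunction of terms (conjunctions).
Terms are separated by v.
Counting the disjuncts: 4 terms.

4


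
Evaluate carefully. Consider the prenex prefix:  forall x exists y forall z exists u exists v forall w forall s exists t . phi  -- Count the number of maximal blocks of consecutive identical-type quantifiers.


Quantifier-type sequence: A E A E E A A E  (A=forall, E=exists)
Group into maximal same-type runs:
  Ax1 | Ex1 | Ax1 | Ex2 | Ax2 | Ex1
Number of blocks = 6

6


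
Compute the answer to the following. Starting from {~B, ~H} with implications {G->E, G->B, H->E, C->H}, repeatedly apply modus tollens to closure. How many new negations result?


Initial negated facts: {~B, ~H}
Apply modus tollens to closure:
  ~B and G->B  =>  ~G
  ~H and C->H  =>  ~C
Final negated: {~B, ~C, ~G, ~H}
New negations: {~C, ~G}
Count = 2

2


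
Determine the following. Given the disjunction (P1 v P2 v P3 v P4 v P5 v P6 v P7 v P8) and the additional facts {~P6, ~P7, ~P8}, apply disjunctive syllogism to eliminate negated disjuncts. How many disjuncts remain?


Original disjuncts (8): P1, P2, P3, P4, P5, P6, P7, P8
Negated (eliminate): ~P6, ~P7, ~P8
Remaining disjuncts: P1, P2, P3, P4, P5
Count = 8 - 3 = 5

5


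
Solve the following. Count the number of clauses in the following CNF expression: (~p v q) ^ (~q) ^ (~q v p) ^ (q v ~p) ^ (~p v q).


A CNF formula is a conjunction of clauses.
Clauses are separated by ^.
Counting the conjuncts: 5 clauses.

5


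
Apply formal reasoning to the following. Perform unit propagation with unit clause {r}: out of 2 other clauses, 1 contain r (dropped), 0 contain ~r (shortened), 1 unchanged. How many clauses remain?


Satisfied (removed): 1
Shortened (remain): 0
Unchanged (remain): 1
Remaining = 0 + 1 = 1

1


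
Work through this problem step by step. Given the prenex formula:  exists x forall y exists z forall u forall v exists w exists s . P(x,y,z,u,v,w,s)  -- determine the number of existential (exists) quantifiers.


Quantifier prefix: exists x forall y exists z forall u forall v exists w exists s
Mark each quantifier type:
  E U E U U E E
Universal count = 3, Existential count = 4
Asked for existential (exists) quantifiers: 4

4


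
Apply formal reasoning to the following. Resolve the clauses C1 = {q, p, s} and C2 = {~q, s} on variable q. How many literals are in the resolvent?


Remove q from C1 and ~q from C2.
C1 remainder: {p, s}
C2 remainder: {s}
Union (resolvent): {p, s}
Resolvent has 2 literal(s).

2


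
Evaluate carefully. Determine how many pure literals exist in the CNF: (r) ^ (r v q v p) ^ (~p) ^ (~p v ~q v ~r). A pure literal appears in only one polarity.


Check each variable for pure literal status:
p: mixed (not pure)
q: mixed (not pure)
r: mixed (not pure)
Pure literal count = 0

0


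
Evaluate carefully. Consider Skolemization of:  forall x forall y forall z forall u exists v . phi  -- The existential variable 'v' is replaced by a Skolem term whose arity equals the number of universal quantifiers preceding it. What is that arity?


Quantifier prefix: forall x forall y forall z forall u exists v
'v' is existentially quantified at position 5.
Universal variables preceding it: x, y, z, u
Skolem function arity = 4

4


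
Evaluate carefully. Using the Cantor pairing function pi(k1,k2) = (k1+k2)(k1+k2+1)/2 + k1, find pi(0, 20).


k1 + k2 = 20
(k1+k2)(k1+k2+1)/2 = 20 * 21 / 2 = 210
pi = 210 + 0 = 210

210


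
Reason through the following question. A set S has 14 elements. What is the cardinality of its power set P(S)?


The power set of a set with n elements has 2^n elements.
|P(S)| = 2^14 = 16384

16384


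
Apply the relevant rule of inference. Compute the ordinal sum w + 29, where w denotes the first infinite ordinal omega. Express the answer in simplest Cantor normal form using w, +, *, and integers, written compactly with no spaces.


Compute w + 29.
Ordinal + is associative but NOT commutative; for finite n>0, n + w = w but w + n stays w+n.
w + 29 is already in normal form (a successor ordinal beyond w).
Result = w+29

w+29


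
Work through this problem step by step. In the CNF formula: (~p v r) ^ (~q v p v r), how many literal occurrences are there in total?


Counting literals in each clause:
Clause 1: 2 literal(s)
Clause 2: 3 literal(s)
Total = 5

5


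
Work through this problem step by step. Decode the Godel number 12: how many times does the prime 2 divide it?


Factorize 12 by dividing by 2 repeatedly.
Division steps: 2 divides 12 exactly 2 time(s).
Exponent of 2 = 2

2


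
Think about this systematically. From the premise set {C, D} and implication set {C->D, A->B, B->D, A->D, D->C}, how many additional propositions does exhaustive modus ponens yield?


Initial facts: {C, D}
Apply modus ponens to closure:
  (no implication fires)
Final known: {C, D}
New propositions: {(none)}
Count = 0

0


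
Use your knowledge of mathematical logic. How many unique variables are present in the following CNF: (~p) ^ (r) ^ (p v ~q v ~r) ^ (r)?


Identify each variable that appears in the formula.
Variables found: p, q, r
Count = 3

3


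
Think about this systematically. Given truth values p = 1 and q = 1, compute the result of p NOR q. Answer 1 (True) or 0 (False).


p = 1, q = 1
Operation: p NOR q
Evaluate: 1 NOR 1 = 0

0


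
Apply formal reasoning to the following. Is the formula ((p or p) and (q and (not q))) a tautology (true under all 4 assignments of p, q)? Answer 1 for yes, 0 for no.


Check all 4 assignments:
p=0, q=0: 0
p=0, q=1: 0
p=1, q=0: 0
p=1, q=1: 0
Satisfying count = 0/4.
Tautology iff count = 4: no.

0


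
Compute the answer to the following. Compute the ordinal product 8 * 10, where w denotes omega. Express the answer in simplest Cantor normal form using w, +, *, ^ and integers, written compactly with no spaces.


Compute 8 * 10.
Ordinal * is associative and left-distributive over +, but NOT commutative; for finite n>1, n*w = w but w*n stays w*n.
Both finite; ordinal * agrees with natural *: 8 * 10 = 80.
Result = 80

80


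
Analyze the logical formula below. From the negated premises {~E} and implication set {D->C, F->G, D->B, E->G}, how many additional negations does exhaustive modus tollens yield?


Initial negated facts: {~E}
Apply modus tollens to closure:
  (no implication fires)
Final negated: {~E}
New negations: {(none)}
Count = 0

0


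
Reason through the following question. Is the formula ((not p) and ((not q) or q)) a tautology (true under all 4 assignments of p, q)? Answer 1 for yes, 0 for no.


Check all 4 assignments:
p=0, q=0: 1
p=0, q=1: 1
p=1, q=0: 0
p=1, q=1: 0
Satisfying count = 2/4.
Tautology iff count = 4: no.

0


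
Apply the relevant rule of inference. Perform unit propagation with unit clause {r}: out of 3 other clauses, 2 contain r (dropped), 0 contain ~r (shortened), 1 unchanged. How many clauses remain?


Satisfied (removed): 2
Shortened (remain): 0
Unchanged (remain): 1
Remaining = 0 + 1 = 1

1


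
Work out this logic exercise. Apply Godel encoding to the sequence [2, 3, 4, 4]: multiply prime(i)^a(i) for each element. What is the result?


Encode each element as an exponent of the corresponding prime:
  2^2 = 4
  3^3 = 27
  5^4 = 625
  7^4 = 2401
Product = 4 * 27 * 625 * 2401 = 162067500

162067500


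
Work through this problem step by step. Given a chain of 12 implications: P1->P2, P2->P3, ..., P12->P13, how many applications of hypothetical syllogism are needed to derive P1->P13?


With 12 implications in a chain connecting 13 propositions:
P1->P2, P2->P3, ..., P12->P13
Steps needed = (number of implications) - 1 = 12 - 1 = 11

11


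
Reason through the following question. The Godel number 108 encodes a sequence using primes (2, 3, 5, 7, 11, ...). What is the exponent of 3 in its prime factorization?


Factorize 108 by dividing by 3 repeatedly.
Division steps: 3 divides 108 exactly 3 time(s).
Exponent of 3 = 3

3


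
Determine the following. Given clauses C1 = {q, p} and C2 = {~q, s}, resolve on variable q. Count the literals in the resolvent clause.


Remove q from C1 and ~q from C2.
C1 remainder: {p}
C2 remainder: {s}
Union (resolvent): {p, s}
Resolvent has 2 literal(s).

2


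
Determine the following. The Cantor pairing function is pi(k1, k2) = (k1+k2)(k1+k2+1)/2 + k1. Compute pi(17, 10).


k1 + k2 = 27
(k1+k2)(k1+k2+1)/2 = 27 * 28 / 2 = 378
pi = 378 + 17 = 395

395


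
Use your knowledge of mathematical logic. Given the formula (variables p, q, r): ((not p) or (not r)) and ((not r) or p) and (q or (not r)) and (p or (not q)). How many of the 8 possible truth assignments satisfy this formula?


Evaluate all 8 assignments for p, q, r:
p=0, q=0, r=0: 1
p=0, q=0, r=1: 0
p=0, q=1, r=0: 0
p=0, q=1, r=1: 0
p=1, q=0, r=0: 1
p=1, q=0, r=1: 0
p=1, q=1, r=0: 1
p=1, q=1, r=1: 0
Satisfying count = 3

3


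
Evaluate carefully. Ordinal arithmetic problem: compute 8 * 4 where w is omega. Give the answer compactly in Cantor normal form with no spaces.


Compute 8 * 4.
Ordinal * is associative and left-distributive over +, but NOT commutative; for finite n>1, n*w = w but w*n stays w*n.
Both finite; ordinal * agrees with natural *: 8 * 4 = 32.
Result = 32

32


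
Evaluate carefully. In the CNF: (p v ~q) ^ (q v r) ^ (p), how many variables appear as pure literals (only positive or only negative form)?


Check each variable for pure literal status:
p: pure positive
q: mixed (not pure)
r: pure positive
Pure literal count = 2

2


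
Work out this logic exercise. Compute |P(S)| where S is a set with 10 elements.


The power set of a set with n elements has 2^n elements.
|P(S)| = 2^10 = 1024

1024


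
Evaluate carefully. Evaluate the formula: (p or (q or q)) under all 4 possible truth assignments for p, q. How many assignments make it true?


Check all 4 assignments:
p=0, q=0: 0
p=0, q=1: 1
p=1, q=0: 1
p=1, q=1: 1
Count of True = 3

3


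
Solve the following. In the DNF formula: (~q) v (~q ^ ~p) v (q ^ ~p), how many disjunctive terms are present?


A DNF formula is a disjunction of terms (conjunctions).
Terms are separated by v.
Counting the disjuncts: 3 terms.

3


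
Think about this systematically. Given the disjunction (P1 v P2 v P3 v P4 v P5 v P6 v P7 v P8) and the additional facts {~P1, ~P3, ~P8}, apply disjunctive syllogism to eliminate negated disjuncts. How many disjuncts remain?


Original disjuncts (8): P1, P2, P3, P4, P5, P6, P7, P8
Negated (eliminate): ~P1, ~P3, ~P8
Remaining disjuncts: P2, P4, P5, P6, P7
Count = 8 - 3 = 5

5


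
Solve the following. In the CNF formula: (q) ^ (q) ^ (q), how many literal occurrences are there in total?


Counting literals in each clause:
Clause 1: 1 literal(s)
Clause 2: 1 literal(s)
Clause 3: 1 literal(s)
Total = 3

3


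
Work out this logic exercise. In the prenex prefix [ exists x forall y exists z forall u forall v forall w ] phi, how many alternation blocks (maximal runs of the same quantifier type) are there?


Quantifier-type sequence: E A E A A A  (A=forall, E=exists)
Group into maximal same-type runs:
  Ex1 | Ax1 | Ex1 | Ax3
Number of blocks = 4

4


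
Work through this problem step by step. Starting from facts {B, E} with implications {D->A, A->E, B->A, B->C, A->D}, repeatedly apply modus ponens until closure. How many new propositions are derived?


Initial facts: {B, E}
Apply modus ponens to closure:
  B and B->A  =>  A
  B and B->C  =>  C
  A and A->D  =>  D
Final known: {A, B, C, D, E}
New propositions: {A, C, D}
Count = 3

3


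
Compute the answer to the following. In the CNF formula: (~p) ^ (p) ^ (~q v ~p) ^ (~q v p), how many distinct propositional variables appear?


Identify each variable that appears in the formula.
Variables found: p, q
Count = 2

2


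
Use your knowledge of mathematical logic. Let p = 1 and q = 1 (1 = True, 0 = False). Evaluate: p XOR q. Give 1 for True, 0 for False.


p = 1, q = 1
Operation: p XOR q
Evaluate: 1 XOR 1 = 0

0


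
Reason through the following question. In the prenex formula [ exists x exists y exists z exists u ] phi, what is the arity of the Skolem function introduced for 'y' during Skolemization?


Quantifier prefix: exists x exists y exists z exists u
'y' is existentially quantified at position 2.
No universal quantifiers precede it.
Skolem function arity = 0 (a Skolem constant)

0


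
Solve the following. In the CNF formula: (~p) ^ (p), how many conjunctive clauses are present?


A CNF formula is a conjunction of clauses.
Clauses are separated by ^.
Counting the conjuncts: 2 clauses.

2


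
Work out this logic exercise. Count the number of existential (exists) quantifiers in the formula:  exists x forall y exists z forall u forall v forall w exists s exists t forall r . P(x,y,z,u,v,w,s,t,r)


Quantifier prefix: exists x forall y exists z forall u forall v forall w exists s exists t forall r
Mark each quantifier type:
  E U E U U U E E U
Universal count = 5, Existential count = 4
Asked for existential (exists) quantifiers: 4

4


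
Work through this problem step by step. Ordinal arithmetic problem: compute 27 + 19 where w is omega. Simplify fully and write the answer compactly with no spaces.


Compute 27 + 19.
Ordinal + is associative but NOT commutative; for finite n>0, n + w = w but w + n stays w+n.
Both operands finite; ordinal + agrees with natural +: 27 + 19 = 46.
Result = 46

46


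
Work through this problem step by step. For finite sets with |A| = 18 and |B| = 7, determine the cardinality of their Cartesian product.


The Cartesian product A x B contains all ordered pairs (a, b).
|A x B| = |A| * |B| = 18 * 7 = 126

126


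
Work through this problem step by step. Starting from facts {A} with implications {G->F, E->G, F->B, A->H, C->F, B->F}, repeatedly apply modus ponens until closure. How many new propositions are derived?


Initial facts: {A}
Apply modus ponens to closure:
  A and A->H  =>  H
Final known: {A, H}
New propositions: {H}
Count = 1

1


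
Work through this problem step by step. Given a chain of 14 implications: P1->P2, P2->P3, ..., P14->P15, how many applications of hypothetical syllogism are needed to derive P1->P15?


With 14 implications in a chain connecting 15 propositions:
P1->P2, P2->P3, ..., P14->P15
Steps needed = (number of implications) - 1 = 14 - 1 = 13

13


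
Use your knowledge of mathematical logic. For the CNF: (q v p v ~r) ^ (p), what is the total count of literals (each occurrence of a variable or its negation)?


Counting literals in each clause:
Clause 1: 3 literal(s)
Clause 2: 1 literal(s)
Total = 4

4


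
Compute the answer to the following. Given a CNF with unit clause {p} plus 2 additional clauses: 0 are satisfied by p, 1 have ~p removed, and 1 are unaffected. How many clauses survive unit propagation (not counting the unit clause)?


Satisfied (removed): 0
Shortened (remain): 1
Unchanged (remain): 1
Remaining = 1 + 1 = 2

2


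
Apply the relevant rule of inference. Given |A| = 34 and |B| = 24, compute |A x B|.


The Cartesian product A x B contains all ordered pairs (a, b).
|A x B| = |A| * |B| = 34 * 24 = 816

816


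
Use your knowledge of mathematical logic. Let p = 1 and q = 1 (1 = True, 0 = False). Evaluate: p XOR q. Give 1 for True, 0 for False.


p = 1, q = 1
Operation: p XOR q
Evaluate: 1 XOR 1 = 0

0


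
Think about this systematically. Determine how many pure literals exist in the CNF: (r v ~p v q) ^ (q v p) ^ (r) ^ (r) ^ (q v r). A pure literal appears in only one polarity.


Check each variable for pure literal status:
p: mixed (not pure)
q: pure positive
r: pure positive
Pure literal count = 2

2


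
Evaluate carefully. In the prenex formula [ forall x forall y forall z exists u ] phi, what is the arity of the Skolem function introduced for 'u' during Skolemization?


Quantifier prefix: forall x forall y forall z exists u
'u' is existentially quantified at position 4.
Universal variables preceding it: x, y, z
Skolem function arity = 3

3


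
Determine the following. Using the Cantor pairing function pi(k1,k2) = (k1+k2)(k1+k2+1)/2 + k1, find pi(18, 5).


k1 + k2 = 23
(k1+k2)(k1+k2+1)/2 = 23 * 24 / 2 = 276
pi = 276 + 18 = 294

294


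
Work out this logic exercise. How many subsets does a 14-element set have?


The power set of a set with n elements has 2^n elements.
|P(S)| = 2^14 = 16384

16384


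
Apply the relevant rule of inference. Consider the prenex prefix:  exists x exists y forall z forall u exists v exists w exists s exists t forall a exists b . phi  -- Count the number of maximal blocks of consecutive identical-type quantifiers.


Quantifier-type sequence: E E A A E E E E A E  (A=forall, E=exists)
Group into maximal same-type runs:
  Ex2 | Ax2 | Ex4 | Ax1 | Ex1
Number of blocks = 5

5


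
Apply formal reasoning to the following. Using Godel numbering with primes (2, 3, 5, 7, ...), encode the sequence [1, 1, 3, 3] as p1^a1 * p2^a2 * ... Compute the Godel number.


Encode each element as an exponent of the corresponding prime:
  2^1 = 2
  3^1 = 3
  5^3 = 125
  7^3 = 343
Product = 2 * 3 * 125 * 343 = 257250

257250


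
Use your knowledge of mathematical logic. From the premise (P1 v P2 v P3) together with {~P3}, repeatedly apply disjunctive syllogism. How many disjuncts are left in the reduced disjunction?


Original disjuncts (3): P1, P2, P3
Negated (eliminate): ~P3
Remaining disjuncts: P1, P2
Count = 3 - 1 = 2

2


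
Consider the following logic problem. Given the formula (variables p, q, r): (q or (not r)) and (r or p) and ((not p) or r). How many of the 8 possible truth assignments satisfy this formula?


Evaluate all 8 assignments for p, q, r:
p=0, q=0, r=0: 0
p=0, q=0, r=1: 0
p=0, q=1, r=0: 0
p=0, q=1, r=1: 1
p=1, q=0, r=0: 0
p=1, q=0, r=1: 0
p=1, q=1, r=0: 0
p=1, q=1, r=1: 1
Satisfying count = 2

2


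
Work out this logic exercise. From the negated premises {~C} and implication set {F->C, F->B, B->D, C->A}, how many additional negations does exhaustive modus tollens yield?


Initial negated facts: {~C}
Apply modus tollens to closure:
  ~C and F->C  =>  ~F
Final negated: {~C, ~F}
New negations: {~F}
Count = 1

1


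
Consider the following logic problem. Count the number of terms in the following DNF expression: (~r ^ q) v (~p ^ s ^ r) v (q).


A DNF formula is a disjunction of terms (conjunctions).
Terms are separated by v.
Counting the disjuncts: 3 terms.

3


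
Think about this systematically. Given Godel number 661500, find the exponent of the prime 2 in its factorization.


Factorize 661500 by dividing by 2 repeatedly.
Division steps: 2 divides 661500 exactly 2 time(s).
Exponent of 2 = 2

2


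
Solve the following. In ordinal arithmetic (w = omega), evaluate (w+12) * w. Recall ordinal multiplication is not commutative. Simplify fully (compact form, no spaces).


Compute (w+12) * w.
Ordinal * is associative and left-distributive over +, but NOT commutative; for finite n>1, n*w = w but w*n stays w*n.
(w+12) * w = sup{(w+12)*k : k<w} = sup{w*k+12} = w^2 (the +12 tail is absorbed in the limit).
Result = w^2

w^2


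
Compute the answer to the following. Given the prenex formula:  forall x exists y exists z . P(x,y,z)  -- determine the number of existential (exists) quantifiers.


Quantifier prefix: forall x exists y exists z
Mark each quantifier type:
  U E E
Universal count = 1, Existential count = 2
Asked for existential (exists) quantifiers: 2

2


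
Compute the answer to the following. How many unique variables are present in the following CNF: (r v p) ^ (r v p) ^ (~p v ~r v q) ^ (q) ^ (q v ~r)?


Identify each variable that appears in the formula.
Variables found: p, q, r
Count = 3

3


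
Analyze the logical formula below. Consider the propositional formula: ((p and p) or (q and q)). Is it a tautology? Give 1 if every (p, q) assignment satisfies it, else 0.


Check all 4 assignments:
p=0, q=0: 0
p=0, q=1: 1
p=1, q=0: 1
p=1, q=1: 1
Satisfying count = 3/4.
Tautology iff count = 4: no.

0


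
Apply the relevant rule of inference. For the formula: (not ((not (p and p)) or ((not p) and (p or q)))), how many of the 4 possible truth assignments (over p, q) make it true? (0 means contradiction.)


Check all 4 assignments:
p=0, q=0: 0
p=0, q=1: 0
p=1, q=0: 1
p=1, q=1: 1
Count of True = 2

2


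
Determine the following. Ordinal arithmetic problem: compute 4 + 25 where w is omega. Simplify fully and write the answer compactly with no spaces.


Compute 4 + 25.
Ordinal + is associative but NOT commutative; for finite n>0, n + w = w but w + n stays w+n.
Both operands finite; ordinal + agrees with natural +: 4 + 25 = 29.
Result = 29

29


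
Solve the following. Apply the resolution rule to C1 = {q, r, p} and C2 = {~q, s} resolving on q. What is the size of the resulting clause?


Remove q from C1 and ~q from C2.
C1 remainder: {r, p}
C2 remainder: {s}
Union (resolvent): {p, r, s}
Resolvent has 3 literal(s).

3


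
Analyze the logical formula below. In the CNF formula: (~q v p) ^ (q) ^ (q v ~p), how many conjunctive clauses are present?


A CNF formula is a conjunction of clauses.
Clauses are separated by ^.
Counting the conjuncts: 3 clauses.

3


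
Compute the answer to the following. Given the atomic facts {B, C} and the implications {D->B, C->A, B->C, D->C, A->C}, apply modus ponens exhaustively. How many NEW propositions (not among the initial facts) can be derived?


Initial facts: {B, C}
Apply modus ponens to closure:
  C and C->A  =>  A
Final known: {A, B, C}
New propositions: {A}
Count = 1

1


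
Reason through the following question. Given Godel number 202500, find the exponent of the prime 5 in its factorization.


Factorize 202500 by dividing by 5 repeatedly.
Division steps: 5 divides 202500 exactly 4 time(s).
Exponent of 5 = 4

4


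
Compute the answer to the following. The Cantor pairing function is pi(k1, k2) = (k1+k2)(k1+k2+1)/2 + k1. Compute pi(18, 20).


k1 + k2 = 38
(k1+k2)(k1+k2+1)/2 = 38 * 39 / 2 = 741
pi = 741 + 18 = 759

759


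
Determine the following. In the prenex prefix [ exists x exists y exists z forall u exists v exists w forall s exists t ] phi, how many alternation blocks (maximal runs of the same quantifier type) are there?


Quantifier-type sequence: E E E A E E A E  (A=forall, E=exists)
Group into maximal same-type runs:
  Ex3 | Ax1 | Ex2 | Ax1 | Ex1
Number of blocks = 5

5


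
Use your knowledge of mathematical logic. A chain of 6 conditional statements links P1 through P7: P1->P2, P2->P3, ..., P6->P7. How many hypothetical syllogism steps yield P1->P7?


With 6 implications in a chain connecting 7 propositions:
P1->P2, P2->P3, ..., P6->P7
Steps needed = (number of implications) - 1 = 6 - 1 = 5

5


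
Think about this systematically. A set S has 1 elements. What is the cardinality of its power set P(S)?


The power set of a set with n elements has 2^n elements.
|P(S)| = 2^1 = 2

2


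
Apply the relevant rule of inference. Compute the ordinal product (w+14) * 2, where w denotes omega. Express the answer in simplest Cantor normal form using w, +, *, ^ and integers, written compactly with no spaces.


Compute (w+14) * 2.
Ordinal * is associative and left-distributive over +, but NOT commutative; for finite n>1, n*w = w but w*n stays w*n.
(w+14) * 2 = (w+14) repeated 2 times. Each intermediate +14 is absorbed by the following w; only the last survives: w*2+14.
Result = w*2+14

w*2+14


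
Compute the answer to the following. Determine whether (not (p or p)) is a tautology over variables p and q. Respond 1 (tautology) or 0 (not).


Check all 4 assignments:
p=0, q=0: 1
p=0, q=1: 1
p=1, q=0: 0
p=1, q=1: 0
Satisfying count = 2/4.
Tautology iff count = 4: no.

0


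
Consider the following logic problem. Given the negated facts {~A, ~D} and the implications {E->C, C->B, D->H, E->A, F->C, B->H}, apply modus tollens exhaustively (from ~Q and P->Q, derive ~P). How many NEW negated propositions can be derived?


Initial negated facts: {~A, ~D}
Apply modus tollens to closure:
  ~A and E->A  =>  ~E
Final negated: {~A, ~D, ~E}
New negations: {~E}
Count = 1

1


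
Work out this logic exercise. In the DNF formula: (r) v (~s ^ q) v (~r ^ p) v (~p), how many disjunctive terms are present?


A DNF formula is a disjunction of terms (conjunctions).
Terms are separated by v.
Counting the disjuncts: 4 terms.

4


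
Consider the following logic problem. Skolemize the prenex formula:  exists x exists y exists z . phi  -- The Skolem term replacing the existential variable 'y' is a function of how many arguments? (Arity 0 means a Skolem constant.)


Quantifier prefix: exists x exists y exists z
'y' is existentially quantified at position 2.
No universal quantifiers precede it.
Skolem function arity = 0 (a Skolem constant)

0


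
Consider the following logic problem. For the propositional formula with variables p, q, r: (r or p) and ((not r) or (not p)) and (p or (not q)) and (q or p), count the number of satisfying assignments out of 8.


Evaluate all 8 assignments for p, q, r:
p=0, q=0, r=0: 0
p=0, q=0, r=1: 0
p=0, q=1, r=0: 0
p=0, q=1, r=1: 0
p=1, q=0, r=0: 1
p=1, q=0, r=1: 0
p=1, q=1, r=0: 1
p=1, q=1, r=1: 0
Satisfying count = 2

2


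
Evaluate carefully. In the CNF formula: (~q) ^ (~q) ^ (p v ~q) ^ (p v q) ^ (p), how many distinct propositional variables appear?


Identify each variable that appears in the formula.
Variables found: p, q
Count = 2

2


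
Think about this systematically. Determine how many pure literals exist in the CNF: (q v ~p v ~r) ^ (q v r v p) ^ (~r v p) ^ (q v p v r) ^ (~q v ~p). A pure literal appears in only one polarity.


Check each variable for pure literal status:
p: mixed (not pure)
q: mixed (not pure)
r: mixed (not pure)
Pure literal count = 0

0


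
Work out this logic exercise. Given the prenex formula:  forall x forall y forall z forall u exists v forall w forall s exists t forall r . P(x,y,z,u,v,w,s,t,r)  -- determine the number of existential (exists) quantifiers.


Quantifier prefix: forall x forall y forall z forall u exists v forall w forall s exists t forall r
Mark each quantifier type:
  U U U U E U U E U
Universal count = 7, Existential count = 2
Asked for existential (exists) quantifiers: 2

2


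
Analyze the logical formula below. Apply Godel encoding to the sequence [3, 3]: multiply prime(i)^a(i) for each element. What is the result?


Encode each element as an exponent of the corresponding prime:
  2^3 = 8
  3^3 = 27
Product = 8 * 27 = 216

216


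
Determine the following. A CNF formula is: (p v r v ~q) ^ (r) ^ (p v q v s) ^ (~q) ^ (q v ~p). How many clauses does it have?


A CNF formula is a conjunction of clauses.
Clauses are separated by ^.
Counting the conjuncts: 5 clauses.

5
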